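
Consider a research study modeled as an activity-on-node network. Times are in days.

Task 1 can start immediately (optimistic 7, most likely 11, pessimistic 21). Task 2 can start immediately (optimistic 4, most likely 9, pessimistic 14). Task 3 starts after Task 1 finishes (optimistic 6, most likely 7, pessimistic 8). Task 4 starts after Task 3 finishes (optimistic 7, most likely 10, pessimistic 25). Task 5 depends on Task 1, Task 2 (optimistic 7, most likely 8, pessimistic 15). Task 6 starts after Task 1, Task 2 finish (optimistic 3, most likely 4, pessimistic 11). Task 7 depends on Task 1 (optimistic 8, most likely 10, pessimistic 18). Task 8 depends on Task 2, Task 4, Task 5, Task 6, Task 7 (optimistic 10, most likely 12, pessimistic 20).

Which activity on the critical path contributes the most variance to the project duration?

Task 4

te_Task 1 = (7 + 4·11 + 21)/6 = 72/6 = 12; σ²_Task 1 = ((21−7)/6)² = 5.444
te_Task 2 = (4 + 4·9 + 14)/6 = 54/6 = 9; σ²_Task 2 = ((14−4)/6)² = 2.778
te_Task 3 = (6 + 4·7 + 8)/6 = 42/6 = 7; σ²_Task 3 = ((8−6)/6)² = 0.111
te_Task 4 = (7 + 4·10 + 25)/6 = 72/6 = 12; σ²_Task 4 = ((25−7)/6)² = 9.000
te_Task 5 = (7 + 4·8 + 15)/6 = 54/6 = 9; σ²_Task 5 = ((15−7)/6)² = 1.778
te_Task 6 = (3 + 4·4 + 11)/6 = 30/6 = 5; σ²_Task 6 = ((11−3)/6)² = 1.778
te_Task 7 = (8 + 4·10 + 18)/6 = 66/6 = 11; σ²_Task 7 = ((18−8)/6)² = 2.778
te_Task 8 = (10 + 4·12 + 20)/6 = 78/6 = 13; σ²_Task 8 = ((20−10)/6)² = 2.778

Forward pass:
ES_Task 1 = 0; EF_Task 1 = 12
ES_Task 2 = 0; EF_Task 2 = 9
ES_Task 3 = 12; EF_Task 3 = 12+7 = 19
ES_Task 4 = 19; EF_Task 4 = 19+12 = 31
ES_Task 5 = max(EF_Task 1=12, EF_Task 2=9) = 12; EF_Task 5 = 12+9 = 21
ES_Task 6 = max(EF_Task 1=12, EF_Task 2=9) = 12; EF_Task 6 = 12+5 = 17
ES_Task 7 = 12; EF_Task 7 = 12+11 = 23
ES_Task 8 = max(EF_Task 2=9, EF_Task 4=31, EF_Task 5=21, EF_Task 6=17, EF_Task 7=23) = 31; EF_Task 8 = 31+13 = 44
Expected project duration μ = 44 days. Critical path: Task 1 → Task 3 → Task 4 → Task 8.

Variances on critical path: σ²_Task 1=5.444, σ²_Task 3=0.111, σ²_Task 4=9.000, σ²_Task 8=2.778.
Largest is σ²_Task 4 = 9.000.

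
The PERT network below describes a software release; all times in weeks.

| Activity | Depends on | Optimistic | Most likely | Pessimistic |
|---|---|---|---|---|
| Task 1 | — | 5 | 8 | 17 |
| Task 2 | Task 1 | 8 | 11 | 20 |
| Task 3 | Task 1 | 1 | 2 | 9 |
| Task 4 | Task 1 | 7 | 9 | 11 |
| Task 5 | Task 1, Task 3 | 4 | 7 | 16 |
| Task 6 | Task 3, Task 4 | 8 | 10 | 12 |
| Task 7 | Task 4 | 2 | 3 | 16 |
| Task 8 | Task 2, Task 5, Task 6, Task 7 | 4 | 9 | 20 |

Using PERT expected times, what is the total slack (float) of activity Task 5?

8 weeks

te_Task 1 = (5 + 4·8 + 17)/6 = 54/6 = 9
te_Task 2 = (8 + 4·11 + 20)/6 = 72/6 = 12
te_Task 3 = (1 + 4·2 + 9)/6 = 18/6 = 3
te_Task 4 = (7 + 4·9 + 11)/6 = 54/6 = 9
te_Task 5 = (4 + 4·7 + 16)/6 = 48/6 = 8
te_Task 6 = (8 + 4·10 + 12)/6 = 60/6 = 10
te_Task 7 = (2 + 4·3 + 16)/6 = 30/6 = 5
te_Task 8 = (4 + 4·9 + 20)/6 = 60/6 = 10

Forward pass:
ES_Task 1 = 0; EF_Task 1 = 9
ES_Task 2 = 9; EF_Task 2 = 9+12 = 21
ES_Task 3 = 9; EF_Task 3 = 9+3 = 12
ES_Task 4 = 9; EF_Task 4 = 9+9 = 18
ES_Task 5 = max(EF_Task 1=9, EF_Task 3=12) = 12; EF_Task 5 = 12+8 = 20
ES_Task 6 = max(EF_Task 3=12, EF_Task 4=18) = 18; EF_Task 6 = 18+10 = 28
ES_Task 7 = 18; EF_Task 7 = 18+5 = 23
ES_Task 8 = max(EF_Task 2=21, EF_Task 5=20, EF_Task 6=28, EF_Task 7=23) = 28; EF_Task 8 = 28+10 = 38
Expected project duration μ = 38 weeks. Critical path: Task 1 → Task 4 → Task 6 → Task 8.

Backward pass:
LF_Task 8 = 38; LS_Task 8 = 38−10 = 28
LF_Task 7 = LS_Task 8 = 28; LS_Task 7 = 28−5 = 23
LF_Task 6 = LS_Task 8 = 28; LS_Task 6 = 28−10 = 18
LF_Task 5 = LS_Task 8 = 28; LS_Task 5 = 28−8 = 20
LF_Task 4 = min(LS_Task 6=18, LS_Task 7=23) = 18; LS_Task 4 = 18−9 = 9
LF_Task 3 = min(LS_Task 5=20, LS_Task 6=18) = 18; LS_Task 3 = 18−3 = 15
LF_Task 2 = LS_Task 8 = 28; LS_Task 2 = 28−12 = 16
LF_Task 1 = min(LS_Task 2=16, LS_Task 3=15, LS_Task 4=9, LS_Task 5=20) = 9; LS_Task 1 = 9−9 = 0
Slack_Task 5 = LS_Task 5 − ES_Task 5 = 20 − 12 = 8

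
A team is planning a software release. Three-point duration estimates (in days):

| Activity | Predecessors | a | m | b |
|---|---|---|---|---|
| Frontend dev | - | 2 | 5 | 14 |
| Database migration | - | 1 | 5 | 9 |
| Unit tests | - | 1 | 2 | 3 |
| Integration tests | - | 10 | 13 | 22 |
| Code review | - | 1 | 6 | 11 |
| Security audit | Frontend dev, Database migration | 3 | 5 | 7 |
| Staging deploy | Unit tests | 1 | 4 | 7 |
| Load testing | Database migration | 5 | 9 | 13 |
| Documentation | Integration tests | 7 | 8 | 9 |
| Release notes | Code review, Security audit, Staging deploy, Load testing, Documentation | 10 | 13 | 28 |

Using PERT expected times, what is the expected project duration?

37 days

te_Frontend dev = (2 + 4·5 + 14)/6 = 36/6 = 6
te_Database migration = (1 + 4·5 + 9)/6 = 30/6 = 5
te_Unit tests = (1 + 4·2 + 3)/6 = 12/6 = 2
te_Integration tests = (10 + 4·13 + 22)/6 = 84/6 = 14
te_Code review = (1 + 4·6 + 11)/6 = 36/6 = 6
te_Security audit = (3 + 4·5 + 7)/6 = 30/6 = 5
te_Staging deploy = (1 + 4·4 + 7)/6 = 24/6 = 4
te_Load testing = (5 + 4·9 + 13)/6 = 54/6 = 9
te_Documentation = (7 + 4·8 + 9)/6 = 48/6 = 8
te_Release notes = (10 + 4·13 + 28)/6 = 90/6 = 15

Forward pass:
ES_Frontend dev = 0; EF_Frontend dev = 6
ES_Database migration = 0; EF_Database migration = 5
ES_Unit tests = 0; EF_Unit tests = 2
ES_Integration tests = 0; EF_Integration tests = 14
ES_Code review = 0; EF_Code review = 6
ES_Security audit = max(EF_Frontend dev=6, EF_Database migration=5) = 6; EF_Security audit = 6+5 = 11
ES_Staging deploy = 2; EF_Staging deploy = 2+4 = 6
ES_Load testing = 5; EF_Load testing = 5+9 = 14
ES_Documentation = 14; EF_Documentation = 14+8 = 22
ES_Release notes = max(EF_Code review=6, EF_Security audit=11, EF_Staging deploy=6, EF_Load testing=14, EF_Documentation=22) = 22; EF_Release notes = 22+15 = 37
Expected project duration μ = 37 days. Critical path: Integration tests → Documentation → Release notes.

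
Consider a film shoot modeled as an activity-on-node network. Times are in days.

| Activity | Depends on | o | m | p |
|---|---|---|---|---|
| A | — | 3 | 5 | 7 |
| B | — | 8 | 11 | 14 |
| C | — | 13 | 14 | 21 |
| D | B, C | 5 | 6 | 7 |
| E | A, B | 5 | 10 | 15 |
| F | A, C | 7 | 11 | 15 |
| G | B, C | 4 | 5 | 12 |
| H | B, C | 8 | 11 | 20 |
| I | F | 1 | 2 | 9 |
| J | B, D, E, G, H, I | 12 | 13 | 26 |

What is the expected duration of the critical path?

44 days

te_A = (3 + 4·5 + 7)/6 = 30/6 = 5
te_B = (8 + 4·11 + 14)/6 = 66/6 = 11
te_C = (13 + 4·14 + 21)/6 = 90/6 = 15
te_D = (5 + 4·6 + 7)/6 = 36/6 = 6
te_E = (5 + 4·10 + 15)/6 = 60/6 = 10
te_F = (7 + 4·11 + 15)/6 = 66/6 = 11
te_G = (4 + 4·5 + 12)/6 = 36/6 = 6
te_H = (8 + 4·11 + 20)/6 = 72/6 = 12
te_I = (1 + 4·2 + 9)/6 = 18/6 = 3
te_J = (12 + 4·13 + 26)/6 = 90/6 = 15

Forward pass:
ES_A = 0; EF_A = 5
ES_B = 0; EF_B = 11
ES_C = 0; EF_C = 15
ES_D = max(EF_B=11, EF_C=15) = 15; EF_D = 15+6 = 21
ES_E = max(EF_A=5, EF_B=11) = 11; EF_E = 11+10 = 21
ES_F = max(EF_A=5, EF_C=15) = 15; EF_F = 15+11 = 26
ES_G = max(EF_B=11, EF_C=15) = 15; EF_G = 15+6 = 21
ES_H = max(EF_B=11, EF_C=15) = 15; EF_H = 15+12 = 27
ES_I = 26; EF_I = 26+3 = 29
ES_J = max(EF_B=11, EF_D=21, EF_E=21, EF_G=21, EF_H=27, EF_I=29) = 29; EF_J = 29+15 = 44
Expected project duration μ = 44 days. Critical path: C → F → I → J.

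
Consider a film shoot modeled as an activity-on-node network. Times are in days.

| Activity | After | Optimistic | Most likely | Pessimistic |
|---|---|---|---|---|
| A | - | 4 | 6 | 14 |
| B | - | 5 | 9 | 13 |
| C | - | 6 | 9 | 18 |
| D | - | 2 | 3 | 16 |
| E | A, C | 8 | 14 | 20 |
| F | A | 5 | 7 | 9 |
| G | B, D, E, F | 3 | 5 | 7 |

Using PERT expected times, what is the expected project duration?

te_A = (4 + 4·6 + 14)/6 = 42/6 = 7
te_B = (5 + 4·9 + 13)/6 = 54/6 = 9
te_C = (6 + 4·9 + 18)/6 = 60/6 = 10
te_D = (2 + 4·3 + 16)/6 = 30/6 = 5
te_E = (8 + 4·14 + 20)/6 = 84/6 = 14
te_F = (5 + 4·7 + 9)/6 = 42/6 = 7
te_G = (3 + 4·5 + 7)/6 = 30/6 = 5

Forward pass:
ES_A = 0; EF_A = 7
ES_B = 0; EF_B = 9
ES_C = 0; EF_C = 10
ES_D = 0; EF_D = 5
ES_E = max(EF_A=7, EF_C=10) = 10; EF_E = 10+14 = 24
ES_F = 7; EF_F = 7+7 = 14
ES_G = max(EF_B=9, EF_D=5, EF_E=24, EF_F=14) = 24; EF_G = 24+5 = 29
Expected project duration μ = 29 days. Critical path: C → E → G.

29 days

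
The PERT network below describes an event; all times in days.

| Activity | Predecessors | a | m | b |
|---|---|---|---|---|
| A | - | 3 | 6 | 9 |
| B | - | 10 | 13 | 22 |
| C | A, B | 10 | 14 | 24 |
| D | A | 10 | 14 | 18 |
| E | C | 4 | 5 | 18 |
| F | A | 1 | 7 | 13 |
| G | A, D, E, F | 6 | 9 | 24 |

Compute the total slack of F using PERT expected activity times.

23 days

te_A = (3 + 4·6 + 9)/6 = 36/6 = 6
te_B = (10 + 4·13 + 22)/6 = 84/6 = 14
te_C = (10 + 4·14 + 24)/6 = 90/6 = 15
te_D = (10 + 4·14 + 18)/6 = 84/6 = 14
te_E = (4 + 4·5 + 18)/6 = 42/6 = 7
te_F = (1 + 4·7 + 13)/6 = 42/6 = 7
te_G = (6 + 4·9 + 24)/6 = 66/6 = 11

Forward pass:
ES_A = 0; EF_A = 6
ES_B = 0; EF_B = 14
ES_C = max(EF_A=6, EF_B=14) = 14; EF_C = 14+15 = 29
ES_D = 6; EF_D = 6+14 = 20
ES_E = 29; EF_E = 29+7 = 36
ES_F = 6; EF_F = 6+7 = 13
ES_G = max(EF_A=6, EF_D=20, EF_E=36, EF_F=13) = 36; EF_G = 36+11 = 47
Expected project duration μ = 47 days. Critical path: B → C → E → G.

Backward pass:
LF_G = 47; LS_G = 47−11 = 36
LF_F = LS_G = 36; LS_F = 36−7 = 29
LF_E = LS_G = 36; LS_E = 36−7 = 29
LF_D = LS_G = 36; LS_D = 36−14 = 22
LF_C = LS_E = 29; LS_C = 29−15 = 14
LF_B = LS_C = 14; LS_B = 14−14 = 0
LF_A = min(LS_C=14, LS_D=22, LS_F=29, LS_G=36) = 14; LS_A = 14−6 = 8
Slack_F = LS_F − ES_F = 29 − 6 = 23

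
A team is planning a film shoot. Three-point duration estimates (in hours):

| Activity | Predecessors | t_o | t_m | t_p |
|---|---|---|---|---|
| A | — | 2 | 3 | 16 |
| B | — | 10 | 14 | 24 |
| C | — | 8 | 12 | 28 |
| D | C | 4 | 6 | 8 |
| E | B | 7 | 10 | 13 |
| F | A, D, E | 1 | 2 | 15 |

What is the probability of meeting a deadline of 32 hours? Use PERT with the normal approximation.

te_A = (2 + 4·3 + 16)/6 = 30/6 = 5; σ²_A = ((16−2)/6)² = 5.444
te_B = (10 + 4·14 + 24)/6 = 90/6 = 15; σ²_B = ((24−10)/6)² = 5.444
te_C = (8 + 4·12 + 28)/6 = 84/6 = 14; σ²_C = ((28−8)/6)² = 11.111
te_D = (4 + 4·6 + 8)/6 = 36/6 = 6; σ²_D = ((8−4)/6)² = 0.444
te_E = (7 + 4·10 + 13)/6 = 60/6 = 10; σ²_E = ((13−7)/6)² = 1.000
te_F = (1 + 4·2 + 15)/6 = 24/6 = 4; σ²_F = ((15−1)/6)² = 5.444

Forward pass:
ES_A = 0; EF_A = 5
ES_B = 0; EF_B = 15
ES_C = 0; EF_C = 14
ES_D = 14; EF_D = 14+6 = 20
ES_E = 15; EF_E = 15+10 = 25
ES_F = max(EF_A=5, EF_D=20, EF_E=25) = 25; EF_F = 25+4 = 29
Expected project duration μ = 29 hours. Critical path: B → E → F.

Variance along critical path = 5.444 + 1.000 + 5.444 = 11.889; σ = √11.889 = 3.448 hours.
Z = (32 − 29) / 3.448 = 0.870
P(T ≤ 32) = Φ(0.870) ≈ 0.808

0.808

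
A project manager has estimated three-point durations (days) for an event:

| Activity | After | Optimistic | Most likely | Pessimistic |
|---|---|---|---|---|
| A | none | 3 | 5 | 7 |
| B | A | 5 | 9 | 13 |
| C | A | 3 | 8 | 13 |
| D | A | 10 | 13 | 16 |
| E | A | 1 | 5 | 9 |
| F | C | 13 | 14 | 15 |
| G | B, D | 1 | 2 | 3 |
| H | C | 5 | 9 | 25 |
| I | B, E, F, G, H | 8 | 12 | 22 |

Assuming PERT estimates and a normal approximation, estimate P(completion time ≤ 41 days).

0.632

te_A = (3 + 4·5 + 7)/6 = 30/6 = 5; σ²_A = ((7−3)/6)² = 0.444
te_B = (5 + 4·9 + 13)/6 = 54/6 = 9; σ²_B = ((13−5)/6)² = 1.778
te_C = (3 + 4·8 + 13)/6 = 48/6 = 8; σ²_C = ((13−3)/6)² = 2.778
te_D = (10 + 4·13 + 16)/6 = 78/6 = 13; σ²_D = ((16−10)/6)² = 1.000
te_E = (1 + 4·5 + 9)/6 = 30/6 = 5; σ²_E = ((9−1)/6)² = 1.778
te_F = (13 + 4·14 + 15)/6 = 84/6 = 14; σ²_F = ((15−13)/6)² = 0.111
te_G = (1 + 4·2 + 3)/6 = 12/6 = 2; σ²_G = ((3−1)/6)² = 0.111
te_H = (5 + 4·9 + 25)/6 = 66/6 = 11; σ²_H = ((25−5)/6)² = 11.111
te_I = (8 + 4·12 + 22)/6 = 78/6 = 13; σ²_I = ((22−8)/6)² = 5.444

Forward pass:
ES_A = 0; EF_A = 5
ES_B = 5; EF_B = 5+9 = 14
ES_C = 5; EF_C = 5+8 = 13
ES_D = 5; EF_D = 5+13 = 18
ES_E = 5; EF_E = 5+5 = 10
ES_F = 13; EF_F = 13+14 = 27
ES_G = max(EF_B=14, EF_D=18) = 18; EF_G = 18+2 = 20
ES_H = 13; EF_H = 13+11 = 24
ES_I = max(EF_B=14, EF_E=10, EF_F=27, EF_G=20, EF_H=24) = 27; EF_I = 27+13 = 40
Expected project duration μ = 40 days. Critical path: A → C → F → I.

Variance along critical path = 0.444 + 2.778 + 0.111 + 5.444 = 8.778; σ = √8.778 = 2.963 days.
Z = (41 − 40) / 2.963 = 0.338
P(T ≤ 41) = Φ(0.338) ≈ 0.632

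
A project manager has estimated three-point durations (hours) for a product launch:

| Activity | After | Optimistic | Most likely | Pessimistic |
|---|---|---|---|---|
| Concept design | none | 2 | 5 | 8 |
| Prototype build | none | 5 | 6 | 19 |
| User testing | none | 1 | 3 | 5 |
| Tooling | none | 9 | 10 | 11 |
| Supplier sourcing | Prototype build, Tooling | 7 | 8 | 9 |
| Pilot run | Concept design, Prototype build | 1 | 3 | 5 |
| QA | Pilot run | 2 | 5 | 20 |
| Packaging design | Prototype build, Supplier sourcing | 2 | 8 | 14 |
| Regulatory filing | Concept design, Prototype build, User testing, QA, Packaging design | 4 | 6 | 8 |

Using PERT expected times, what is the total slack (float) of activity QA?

te_Concept design = (2 + 4·5 + 8)/6 = 30/6 = 5
te_Prototype build = (5 + 4·6 + 19)/6 = 48/6 = 8
te_User testing = (1 + 4·3 + 5)/6 = 18/6 = 3
te_Tooling = (9 + 4·10 + 11)/6 = 60/6 = 10
te_Supplier sourcing = (7 + 4·8 + 9)/6 = 48/6 = 8
te_Pilot run = (1 + 4·3 + 5)/6 = 18/6 = 3
te_QA = (2 + 4·5 + 20)/6 = 42/6 = 7
te_Packaging design = (2 + 4·8 + 14)/6 = 48/6 = 8
te_Regulatory filing = (4 + 4·6 + 8)/6 = 36/6 = 6

Forward pass:
ES_Concept design = 0; EF_Concept design = 5
ES_Prototype build = 0; EF_Prototype build = 8
ES_User testing = 0; EF_User testing = 3
ES_Tooling = 0; EF_Tooling = 10
ES_Supplier sourcing = max(EF_Prototype build=8, EF_Tooling=10) = 10; EF_Supplier sourcing = 10+8 = 18
ES_Pilot run = max(EF_Concept design=5, EF_Prototype build=8) = 8; EF_Pilot run = 8+3 = 11
ES_QA = 11; EF_QA = 11+7 = 18
ES_Packaging design = max(EF_Prototype build=8, EF_Supplier sourcing=18) = 18; EF_Packaging design = 18+8 = 26
ES_Regulatory filing = max(EF_Concept design=5, EF_Prototype build=8, EF_User testing=3, EF_QA=18, EF_Packaging design=26) = 26; EF_Regulatory filing = 26+6 = 32
Expected project duration μ = 32 hours. Critical path: Tooling → Supplier sourcing → Packaging design → Regulatory filing.

Backward pass:
LF_Regulatory filing = 32; LS_Regulatory filing = 32−6 = 26
LF_Packaging design = LS_Regulatory filing = 26; LS_Packaging design = 26−8 = 18
LF_QA = LS_Regulatory filing = 26; LS_QA = 26−7 = 19
LF_Pilot run = LS_QA = 19; LS_Pilot run = 19−3 = 16
LF_Supplier sourcing = LS_Packaging design = 18; LS_Supplier sourcing = 18−8 = 10
LF_Tooling = LS_Supplier sourcing = 10; LS_Tooling = 10−10 = 0
LF_User testing = LS_Regulatory filing = 26; LS_User testing = 26−3 = 23
LF_Prototype build = min(LS_Supplier sourcing=10, LS_Pilot run=16, LS_Packaging design=18, LS_Regulatory filing=26) = 10; LS_Prototype build = 10−8 = 2
LF_Concept design = min(LS_Pilot run=16, LS_Regulatory filing=26) = 16; LS_Concept design = 16−5 = 11
Slack_QA = LS_QA − ES_QA = 19 − 11 = 8

8 hours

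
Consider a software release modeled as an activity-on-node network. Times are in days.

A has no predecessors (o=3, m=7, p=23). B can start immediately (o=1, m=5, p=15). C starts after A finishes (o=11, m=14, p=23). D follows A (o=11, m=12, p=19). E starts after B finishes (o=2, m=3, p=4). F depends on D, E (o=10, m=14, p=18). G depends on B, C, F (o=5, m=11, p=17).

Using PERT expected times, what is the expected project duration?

47 days

te_A = (3 + 4·7 + 23)/6 = 54/6 = 9
te_B = (1 + 4·5 + 15)/6 = 36/6 = 6
te_C = (11 + 4·14 + 23)/6 = 90/6 = 15
te_D = (11 + 4·12 + 19)/6 = 78/6 = 13
te_E = (2 + 4·3 + 4)/6 = 18/6 = 3
te_F = (10 + 4·14 + 18)/6 = 84/6 = 14
te_G = (5 + 4·11 + 17)/6 = 66/6 = 11

Forward pass:
ES_A = 0; EF_A = 9
ES_B = 0; EF_B = 6
ES_C = 9; EF_C = 9+15 = 24
ES_D = 9; EF_D = 9+13 = 22
ES_E = 6; EF_E = 6+3 = 9
ES_F = max(EF_D=22, EF_E=9) = 22; EF_F = 22+14 = 36
ES_G = max(EF_B=6, EF_C=24, EF_F=36) = 36; EF_G = 36+11 = 47
Expected project duration μ = 47 days. Critical path: A → D → F → G.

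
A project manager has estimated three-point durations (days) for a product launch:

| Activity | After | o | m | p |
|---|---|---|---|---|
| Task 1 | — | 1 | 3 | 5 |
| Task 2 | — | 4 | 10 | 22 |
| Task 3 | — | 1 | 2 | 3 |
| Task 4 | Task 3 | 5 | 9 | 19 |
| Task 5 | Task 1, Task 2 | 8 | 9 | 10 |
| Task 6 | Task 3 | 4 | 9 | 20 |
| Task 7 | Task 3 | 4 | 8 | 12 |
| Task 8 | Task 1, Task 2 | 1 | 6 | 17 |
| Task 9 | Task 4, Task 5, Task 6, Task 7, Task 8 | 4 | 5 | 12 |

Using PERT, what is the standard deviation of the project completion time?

3.30 days

te_Task 1 = (1 + 4·3 + 5)/6 = 18/6 = 3; σ²_Task 1 = ((5−1)/6)² = 0.444
te_Task 2 = (4 + 4·10 + 22)/6 = 66/6 = 11; σ²_Task 2 = ((22−4)/6)² = 9.000
te_Task 3 = (1 + 4·2 + 3)/6 = 12/6 = 2; σ²_Task 3 = ((3−1)/6)² = 0.111
te_Task 4 = (5 + 4·9 + 19)/6 = 60/6 = 10; σ²_Task 4 = ((19−5)/6)² = 5.444
te_Task 5 = (8 + 4·9 + 10)/6 = 54/6 = 9; σ²_Task 5 = ((10−8)/6)² = 0.111
te_Task 6 = (4 + 4·9 + 20)/6 = 60/6 = 10; σ²_Task 6 = ((20−4)/6)² = 7.111
te_Task 7 = (4 + 4·8 + 12)/6 = 48/6 = 8; σ²_Task 7 = ((12−4)/6)² = 1.778
te_Task 8 = (1 + 4·6 + 17)/6 = 42/6 = 7; σ²_Task 8 = ((17−1)/6)² = 7.111
te_Task 9 = (4 + 4·5 + 12)/6 = 36/6 = 6; σ²_Task 9 = ((12−4)/6)² = 1.778

Forward pass:
ES_Task 1 = 0; EF_Task 1 = 3
ES_Task 2 = 0; EF_Task 2 = 11
ES_Task 3 = 0; EF_Task 3 = 2
ES_Task 4 = 2; EF_Task 4 = 2+10 = 12
ES_Task 5 = max(EF_Task 1=3, EF_Task 2=11) = 11; EF_Task 5 = 11+9 = 20
ES_Task 6 = 2; EF_Task 6 = 2+10 = 12
ES_Task 7 = 2; EF_Task 7 = 2+8 = 10
ES_Task 8 = max(EF_Task 1=3, EF_Task 2=11) = 11; EF_Task 8 = 11+7 = 18
ES_Task 9 = max(EF_Task 4=12, EF_Task 5=20, EF_Task 6=12, EF_Task 7=10, EF_Task 8=18) = 20; EF_Task 9 = 20+6 = 26
Expected project duration μ = 26 days. Critical path: Task 2 → Task 5 → Task 9.

Variance along critical path = 9.000 + 0.111 + 1.778 = 10.889
σ = √10.889 = 3.300 days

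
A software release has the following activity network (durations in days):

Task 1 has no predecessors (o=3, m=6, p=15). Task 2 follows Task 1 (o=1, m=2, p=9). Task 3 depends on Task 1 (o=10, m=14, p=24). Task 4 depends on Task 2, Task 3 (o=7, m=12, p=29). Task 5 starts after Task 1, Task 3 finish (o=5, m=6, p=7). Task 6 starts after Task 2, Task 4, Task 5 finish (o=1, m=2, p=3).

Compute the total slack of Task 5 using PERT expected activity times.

8 days

te_Task 1 = (3 + 4·6 + 15)/6 = 42/6 = 7
te_Task 2 = (1 + 4·2 + 9)/6 = 18/6 = 3
te_Task 3 = (10 + 4·14 + 24)/6 = 90/6 = 15
te_Task 4 = (7 + 4·12 + 29)/6 = 84/6 = 14
te_Task 5 = (5 + 4·6 + 7)/6 = 36/6 = 6
te_Task 6 = (1 + 4·2 + 3)/6 = 12/6 = 2

Forward pass:
ES_Task 1 = 0; EF_Task 1 = 7
ES_Task 2 = 7; EF_Task 2 = 7+3 = 10
ES_Task 3 = 7; EF_Task 3 = 7+15 = 22
ES_Task 4 = max(EF_Task 2=10, EF_Task 3=22) = 22; EF_Task 4 = 22+14 = 36
ES_Task 5 = max(EF_Task 1=7, EF_Task 3=22) = 22; EF_Task 5 = 22+6 = 28
ES_Task 6 = max(EF_Task 2=10, EF_Task 4=36, EF_Task 5=28) = 36; EF_Task 6 = 36+2 = 38
Expected project duration μ = 38 days. Critical path: Task 1 → Task 3 → Task 4 → Task 6.

Backward pass:
LF_Task 6 = 38; LS_Task 6 = 38−2 = 36
LF_Task 5 = LS_Task 6 = 36; LS_Task 5 = 36−6 = 30
LF_Task 4 = LS_Task 6 = 36; LS_Task 4 = 36−14 = 22
LF_Task 3 = min(LS_Task 4=22, LS_Task 5=30) = 22; LS_Task 3 = 22−15 = 7
LF_Task 2 = min(LS_Task 4=22, LS_Task 6=36) = 22; LS_Task 2 = 22−3 = 19
LF_Task 1 = min(LS_Task 2=19, LS_Task 3=7, LS_Task 5=30) = 7; LS_Task 1 = 7−7 = 0
Slack_Task 5 = LS_Task 5 − ES_Task 5 = 30 − 22 = 8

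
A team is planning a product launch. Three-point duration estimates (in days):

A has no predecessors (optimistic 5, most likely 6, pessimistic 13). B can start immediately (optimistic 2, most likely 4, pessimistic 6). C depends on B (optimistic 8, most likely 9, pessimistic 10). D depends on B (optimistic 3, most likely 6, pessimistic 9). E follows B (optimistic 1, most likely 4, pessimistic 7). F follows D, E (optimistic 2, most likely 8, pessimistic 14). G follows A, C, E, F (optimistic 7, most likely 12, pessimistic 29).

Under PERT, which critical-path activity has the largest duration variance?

te_A = (5 + 4·6 + 13)/6 = 42/6 = 7; σ²_A = ((13−5)/6)² = 1.778
te_B = (2 + 4·4 + 6)/6 = 24/6 = 4; σ²_B = ((6−2)/6)² = 0.444
te_C = (8 + 4·9 + 10)/6 = 54/6 = 9; σ²_C = ((10−8)/6)² = 0.111
te_D = (3 + 4·6 + 9)/6 = 36/6 = 6; σ²_D = ((9−3)/6)² = 1.000
te_E = (1 + 4·4 + 7)/6 = 24/6 = 4; σ²_E = ((7−1)/6)² = 1.000
te_F = (2 + 4·8 + 14)/6 = 48/6 = 8; σ²_F = ((14−2)/6)² = 4.000
te_G = (7 + 4·12 + 29)/6 = 84/6 = 14; σ²_G = ((29−7)/6)² = 13.444

Forward pass:
ES_A = 0; EF_A = 7
ES_B = 0; EF_B = 4
ES_C = 4; EF_C = 4+9 = 13
ES_D = 4; EF_D = 4+6 = 10
ES_E = 4; EF_E = 4+4 = 8
ES_F = max(EF_D=10, EF_E=8) = 10; EF_F = 10+8 = 18
ES_G = max(EF_A=7, EF_C=13, EF_E=8, EF_F=18) = 18; EF_G = 18+14 = 32
Expected project duration μ = 32 days. Critical path: B → D → F → G.

Variances on critical path: σ²_B=0.444, σ²_D=1.000, σ²_F=4.000, σ²_G=13.444.
Largest is σ²_G = 13.444.

G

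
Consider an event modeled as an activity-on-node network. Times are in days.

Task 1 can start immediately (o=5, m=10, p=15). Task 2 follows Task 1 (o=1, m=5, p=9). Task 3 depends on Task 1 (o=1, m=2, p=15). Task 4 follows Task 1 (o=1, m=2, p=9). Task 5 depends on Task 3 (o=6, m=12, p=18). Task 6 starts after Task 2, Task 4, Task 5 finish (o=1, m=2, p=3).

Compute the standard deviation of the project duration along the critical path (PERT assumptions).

3.51 days

te_Task 1 = (5 + 4·10 + 15)/6 = 60/6 = 10; σ²_Task 1 = ((15−5)/6)² = 2.778
te_Task 2 = (1 + 4·5 + 9)/6 = 30/6 = 5; σ²_Task 2 = ((9−1)/6)² = 1.778
te_Task 3 = (1 + 4·2 + 15)/6 = 24/6 = 4; σ²_Task 3 = ((15−1)/6)² = 5.444
te_Task 4 = (1 + 4·2 + 9)/6 = 18/6 = 3; σ²_Task 4 = ((9−1)/6)² = 1.778
te_Task 5 = (6 + 4·12 + 18)/6 = 72/6 = 12; σ²_Task 5 = ((18−6)/6)² = 4.000
te_Task 6 = (1 + 4·2 + 3)/6 = 12/6 = 2; σ²_Task 6 = ((3−1)/6)² = 0.111

Forward pass:
ES_Task 1 = 0; EF_Task 1 = 10
ES_Task 2 = 10; EF_Task 2 = 10+5 = 15
ES_Task 3 = 10; EF_Task 3 = 10+4 = 14
ES_Task 4 = 10; EF_Task 4 = 10+3 = 13
ES_Task 5 = 14; EF_Task 5 = 14+12 = 26
ES_Task 6 = max(EF_Task 2=15, EF_Task 4=13, EF_Task 5=26) = 26; EF_Task 6 = 26+2 = 28
Expected project duration μ = 28 days. Critical path: Task 1 → Task 3 → Task 5 → Task 6.

Variance along critical path = 2.778 + 5.444 + 4.000 + 0.111 = 12.333
σ = √12.333 = 3.512 days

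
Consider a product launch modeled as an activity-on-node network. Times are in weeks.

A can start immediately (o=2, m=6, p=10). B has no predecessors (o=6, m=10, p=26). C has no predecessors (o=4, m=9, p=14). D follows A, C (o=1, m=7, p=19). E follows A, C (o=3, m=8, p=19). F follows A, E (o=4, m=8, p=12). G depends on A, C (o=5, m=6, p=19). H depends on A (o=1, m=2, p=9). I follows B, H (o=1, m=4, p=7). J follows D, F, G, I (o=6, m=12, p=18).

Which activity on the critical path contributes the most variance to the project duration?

E

te_A = (2 + 4·6 + 10)/6 = 36/6 = 6; σ²_A = ((10−2)/6)² = 1.778
te_B = (6 + 4·10 + 26)/6 = 72/6 = 12; σ²_B = ((26−6)/6)² = 11.111
te_C = (4 + 4·9 + 14)/6 = 54/6 = 9; σ²_C = ((14−4)/6)² = 2.778
te_D = (1 + 4·7 + 19)/6 = 48/6 = 8; σ²_D = ((19−1)/6)² = 9.000
te_E = (3 + 4·8 + 19)/6 = 54/6 = 9; σ²_E = ((19−3)/6)² = 7.111
te_F = (4 + 4·8 + 12)/6 = 48/6 = 8; σ²_F = ((12−4)/6)² = 1.778
te_G = (5 + 4·6 + 19)/6 = 48/6 = 8; σ²_G = ((19−5)/6)² = 5.444
te_H = (1 + 4·2 + 9)/6 = 18/6 = 3; σ²_H = ((9−1)/6)² = 1.778
te_I = (1 + 4·4 + 7)/6 = 24/6 = 4; σ²_I = ((7−1)/6)² = 1.000
te_J = (6 + 4·12 + 18)/6 = 72/6 = 12; σ²_J = ((18−6)/6)² = 4.000

Forward pass:
ES_A = 0; EF_A = 6
ES_B = 0; EF_B = 12
ES_C = 0; EF_C = 9
ES_D = max(EF_A=6, EF_C=9) = 9; EF_D = 9+8 = 17
ES_E = max(EF_A=6, EF_C=9) = 9; EF_E = 9+9 = 18
ES_F = max(EF_A=6, EF_E=18) = 18; EF_F = 18+8 = 26
ES_G = max(EF_A=6, EF_C=9) = 9; EF_G = 9+8 = 17
ES_H = 6; EF_H = 6+3 = 9
ES_I = max(EF_B=12, EF_H=9) = 12; EF_I = 12+4 = 16
ES_J = max(EF_D=17, EF_F=26, EF_G=17, EF_I=16) = 26; EF_J = 26+12 = 38
Expected project duration μ = 38 weeks. Critical path: C → E → F → J.

Variances on critical path: σ²_C=2.778, σ²_E=7.111, σ²_F=1.778, σ²_J=4.000.
Largest is σ²_E = 7.111.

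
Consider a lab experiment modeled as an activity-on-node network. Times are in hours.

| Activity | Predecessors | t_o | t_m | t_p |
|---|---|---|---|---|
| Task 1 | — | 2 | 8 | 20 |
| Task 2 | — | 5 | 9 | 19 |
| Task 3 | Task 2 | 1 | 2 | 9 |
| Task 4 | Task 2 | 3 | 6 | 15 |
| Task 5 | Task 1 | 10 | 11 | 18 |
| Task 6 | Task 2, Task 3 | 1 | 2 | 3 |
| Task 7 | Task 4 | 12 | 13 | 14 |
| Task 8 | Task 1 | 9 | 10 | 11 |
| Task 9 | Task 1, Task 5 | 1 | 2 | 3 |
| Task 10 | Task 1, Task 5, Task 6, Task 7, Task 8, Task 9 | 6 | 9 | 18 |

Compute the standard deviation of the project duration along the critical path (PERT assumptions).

3.68 hours

te_Task 1 = (2 + 4·8 + 20)/6 = 54/6 = 9; σ²_Task 1 = ((20−2)/6)² = 9.000
te_Task 2 = (5 + 4·9 + 19)/6 = 60/6 = 10; σ²_Task 2 = ((19−5)/6)² = 5.444
te_Task 3 = (1 + 4·2 + 9)/6 = 18/6 = 3; σ²_Task 3 = ((9−1)/6)² = 1.778
te_Task 4 = (3 + 4·6 + 15)/6 = 42/6 = 7; σ²_Task 4 = ((15−3)/6)² = 4.000
te_Task 5 = (10 + 4·11 + 18)/6 = 72/6 = 12; σ²_Task 5 = ((18−10)/6)² = 1.778
te_Task 6 = (1 + 4·2 + 3)/6 = 12/6 = 2; σ²_Task 6 = ((3−1)/6)² = 0.111
te_Task 7 = (12 + 4·13 + 14)/6 = 78/6 = 13; σ²_Task 7 = ((14−12)/6)² = 0.111
te_Task 8 = (9 + 4·10 + 11)/6 = 60/6 = 10; σ²_Task 8 = ((11−9)/6)² = 0.111
te_Task 9 = (1 + 4·2 + 3)/6 = 12/6 = 2; σ²_Task 9 = ((3−1)/6)² = 0.111
te_Task 10 = (6 + 4·9 + 18)/6 = 60/6 = 10; σ²_Task 10 = ((18−6)/6)² = 4.000

Forward pass:
ES_Task 1 = 0; EF_Task 1 = 9
ES_Task 2 = 0; EF_Task 2 = 10
ES_Task 3 = 10; EF_Task 3 = 10+3 = 13
ES_Task 4 = 10; EF_Task 4 = 10+7 = 17
ES_Task 5 = 9; EF_Task 5 = 9+12 = 21
ES_Task 6 = max(EF_Task 2=10, EF_Task 3=13) = 13; EF_Task 6 = 13+2 = 15
ES_Task 7 = 17; EF_Task 7 = 17+13 = 30
ES_Task 8 = 9; EF_Task 8 = 9+10 = 19
ES_Task 9 = max(EF_Task 1=9, EF_Task 5=21) = 21; EF_Task 9 = 21+2 = 23
ES_Task 10 = max(EF_Task 1=9, EF_Task 5=21, EF_Task 6=15, EF_Task 7=30, EF_Task 8=19, EF_Task 9=23) = 30; EF_Task 10 = 30+10 = 40
Expected project duration μ = 40 hours. Critical path: Task 2 → Task 4 → Task 7 → Task 10.

Variance along critical path = 5.444 + 4.000 + 0.111 + 4.000 = 13.556
σ = √13.556 = 3.682 hours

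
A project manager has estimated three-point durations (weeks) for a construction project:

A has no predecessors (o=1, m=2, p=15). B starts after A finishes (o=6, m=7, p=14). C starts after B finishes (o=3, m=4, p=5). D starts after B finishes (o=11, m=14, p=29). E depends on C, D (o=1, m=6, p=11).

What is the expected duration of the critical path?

te_A = (1 + 4·2 + 15)/6 = 24/6 = 4
te_B = (6 + 4·7 + 14)/6 = 48/6 = 8
te_C = (3 + 4·4 + 5)/6 = 24/6 = 4
te_D = (11 + 4·14 + 29)/6 = 96/6 = 16
te_E = (1 + 4·6 + 11)/6 = 36/6 = 6

Forward pass:
ES_A = 0; EF_A = 4
ES_B = 4; EF_B = 4+8 = 12
ES_C = 12; EF_C = 12+4 = 16
ES_D = 12; EF_D = 12+16 = 28
ES_E = max(EF_C=16, EF_D=28) = 28; EF_E = 28+6 = 34
Expected project duration μ = 34 weeks. Critical path: A → B → D → E.

34 weeks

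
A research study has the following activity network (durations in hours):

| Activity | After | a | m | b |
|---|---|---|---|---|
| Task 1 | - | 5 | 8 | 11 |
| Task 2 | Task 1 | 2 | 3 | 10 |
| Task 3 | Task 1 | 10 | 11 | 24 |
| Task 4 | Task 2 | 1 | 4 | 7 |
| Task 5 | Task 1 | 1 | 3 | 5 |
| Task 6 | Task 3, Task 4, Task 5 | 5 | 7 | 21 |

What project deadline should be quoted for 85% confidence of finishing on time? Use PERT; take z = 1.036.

te_Task 1 = (5 + 4·8 + 11)/6 = 48/6 = 8; σ²_Task 1 = ((11−5)/6)² = 1.000
te_Task 2 = (2 + 4·3 + 10)/6 = 24/6 = 4; σ²_Task 2 = ((10−2)/6)² = 1.778
te_Task 3 = (10 + 4·11 + 24)/6 = 78/6 = 13; σ²_Task 3 = ((24−10)/6)² = 5.444
te_Task 4 = (1 + 4·4 + 7)/6 = 24/6 = 4; σ²_Task 4 = ((7−1)/6)² = 1.000
te_Task 5 = (1 + 4·3 + 5)/6 = 18/6 = 3; σ²_Task 5 = ((5−1)/6)² = 0.444
te_Task 6 = (5 + 4·7 + 21)/6 = 54/6 = 9; σ²_Task 6 = ((21−5)/6)² = 7.111

Forward pass:
ES_Task 1 = 0; EF_Task 1 = 8
ES_Task 2 = 8; EF_Task 2 = 8+4 = 12
ES_Task 3 = 8; EF_Task 3 = 8+13 = 21
ES_Task 4 = 12; EF_Task 4 = 12+4 = 16
ES_Task 5 = 8; EF_Task 5 = 8+3 = 11
ES_Task 6 = max(EF_Task 3=21, EF_Task 4=16, EF_Task 5=11) = 21; EF_Task 6 = 21+9 = 30
Expected project duration μ = 30 hours. Critical path: Task 1 → Task 3 → Task 6.

Variance along critical path = 1.000 + 5.444 + 7.111 = 13.556; σ = 3.682 hours.
D = μ + z·σ = 30 + 1.036·3.682 = 33.8 hours

33.8 hours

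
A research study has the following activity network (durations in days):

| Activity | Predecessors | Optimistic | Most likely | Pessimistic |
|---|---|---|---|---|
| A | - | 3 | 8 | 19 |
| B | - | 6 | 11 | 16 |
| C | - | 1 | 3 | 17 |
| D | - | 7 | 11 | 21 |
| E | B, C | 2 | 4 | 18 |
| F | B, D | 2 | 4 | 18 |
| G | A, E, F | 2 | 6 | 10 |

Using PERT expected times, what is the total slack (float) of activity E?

1 days

te_A = (3 + 4·8 + 19)/6 = 54/6 = 9
te_B = (6 + 4·11 + 16)/6 = 66/6 = 11
te_C = (1 + 4·3 + 17)/6 = 30/6 = 5
te_D = (7 + 4·11 + 21)/6 = 72/6 = 12
te_E = (2 + 4·4 + 18)/6 = 36/6 = 6
te_F = (2 + 4·4 + 18)/6 = 36/6 = 6
te_G = (2 + 4·6 + 10)/6 = 36/6 = 6

Forward pass:
ES_A = 0; EF_A = 9
ES_B = 0; EF_B = 11
ES_C = 0; EF_C = 5
ES_D = 0; EF_D = 12
ES_E = max(EF_B=11, EF_C=5) = 11; EF_E = 11+6 = 17
ES_F = max(EF_B=11, EF_D=12) = 12; EF_F = 12+6 = 18
ES_G = max(EF_A=9, EF_E=17, EF_F=18) = 18; EF_G = 18+6 = 24
Expected project duration μ = 24 days. Critical path: D → F → G.

Backward pass:
LF_G = 24; LS_G = 24−6 = 18
LF_F = LS_G = 18; LS_F = 18−6 = 12
LF_E = LS_G = 18; LS_E = 18−6 = 12
LF_D = LS_F = 12; LS_D = 12−12 = 0
LF_C = LS_E = 12; LS_C = 12−5 = 7
LF_B = min(LS_E=12, LS_F=12) = 12; LS_B = 12−11 = 1
LF_A = LS_G = 18; LS_A = 18−9 = 9
Slack_E = LS_E − ES_E = 12 − 11 = 1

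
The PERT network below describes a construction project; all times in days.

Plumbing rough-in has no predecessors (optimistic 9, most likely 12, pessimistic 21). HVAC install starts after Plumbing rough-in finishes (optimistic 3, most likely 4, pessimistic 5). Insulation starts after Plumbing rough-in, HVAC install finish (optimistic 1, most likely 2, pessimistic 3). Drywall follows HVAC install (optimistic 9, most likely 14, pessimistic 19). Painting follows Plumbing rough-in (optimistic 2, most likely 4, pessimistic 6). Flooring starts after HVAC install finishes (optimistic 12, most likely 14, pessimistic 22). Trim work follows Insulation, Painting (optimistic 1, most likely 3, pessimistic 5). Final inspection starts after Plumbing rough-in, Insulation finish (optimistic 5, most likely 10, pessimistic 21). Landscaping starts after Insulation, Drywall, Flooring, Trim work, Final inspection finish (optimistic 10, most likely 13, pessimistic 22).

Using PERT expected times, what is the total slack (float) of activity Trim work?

10 days

te_Plumbing rough-in = (9 + 4·12 + 21)/6 = 78/6 = 13
te_HVAC install = (3 + 4·4 + 5)/6 = 24/6 = 4
te_Insulation = (1 + 4·2 + 3)/6 = 12/6 = 2
te_Drywall = (9 + 4·14 + 19)/6 = 84/6 = 14
te_Painting = (2 + 4·4 + 6)/6 = 24/6 = 4
te_Flooring = (12 + 4·14 + 22)/6 = 90/6 = 15
te_Trim work = (1 + 4·3 + 5)/6 = 18/6 = 3
te_Final inspection = (5 + 4·10 + 21)/6 = 66/6 = 11
te_Landscaping = (10 + 4·13 + 22)/6 = 84/6 = 14

Forward pass:
ES_Plumbing rough-in = 0; EF_Plumbing rough-in = 13
ES_HVAC install = 13; EF_HVAC install = 13+4 = 17
ES_Insulation = max(EF_Plumbing rough-in=13, EF_HVAC install=17) = 17; EF_Insulation = 17+2 = 19
ES_Drywall = 17; EF_Drywall = 17+14 = 31
ES_Painting = 13; EF_Painting = 13+4 = 17
ES_Flooring = 17; EF_Flooring = 17+15 = 32
ES_Trim work = max(EF_Insulation=19, EF_Painting=17) = 19; EF_Trim work = 19+3 = 22
ES_Final inspection = max(EF_Plumbing rough-in=13, EF_Insulation=19) = 19; EF_Final inspection = 19+11 = 30
ES_Landscaping = max(EF_Insulation=19, EF_Drywall=31, EF_Flooring=32, EF_Trim work=22, EF_Final inspection=30) = 32; EF_Landscaping = 32+14 = 46
Expected project duration μ = 46 days. Critical path: Plumbing rough-in → HVAC install → Flooring → Landscaping.

Backward pass:
LF_Landscaping = 46; LS_Landscaping = 46−14 = 32
LF_Final inspection = LS_Landscaping = 32; LS_Final inspection = 32−11 = 21
LF_Trim work = LS_Landscaping = 32; LS_Trim work = 32−3 = 29
LF_Flooring = LS_Landscaping = 32; LS_Flooring = 32−15 = 17
LF_Painting = LS_Trim work = 29; LS_Painting = 29−4 = 25
LF_Drywall = LS_Landscaping = 32; LS_Drywall = 32−14 = 18
LF_Insulation = min(LS_Trim work=29, LS_Final inspection=21, LS_Landscaping=32) = 21; LS_Insulation = 21−2 = 19
LF_HVAC install = min(LS_Insulation=19, LS_Drywall=18, LS_Flooring=17) = 17; LS_HVAC install = 17−4 = 13
LF_Plumbing rough-in = min(LS_HVAC install=13, LS_Insulation=19, LS_Painting=25, LS_Final inspection=21) = 13; LS_Plumbing rough-in = 13−13 = 0
Slack_Trim work = LS_Trim work − ES_Trim work = 29 − 19 = 10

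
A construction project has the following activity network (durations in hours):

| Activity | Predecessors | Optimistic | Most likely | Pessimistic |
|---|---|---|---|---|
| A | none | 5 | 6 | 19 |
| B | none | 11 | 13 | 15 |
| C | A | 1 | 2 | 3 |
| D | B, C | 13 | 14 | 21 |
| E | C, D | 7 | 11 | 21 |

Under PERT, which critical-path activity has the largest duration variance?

E

te_A = (5 + 4·6 + 19)/6 = 48/6 = 8; σ²_A = ((19−5)/6)² = 5.444
te_B = (11 + 4·13 + 15)/6 = 78/6 = 13; σ²_B = ((15−11)/6)² = 0.444
te_C = (1 + 4·2 + 3)/6 = 12/6 = 2; σ²_C = ((3−1)/6)² = 0.111
te_D = (13 + 4·14 + 21)/6 = 90/6 = 15; σ²_D = ((21−13)/6)² = 1.778
te_E = (7 + 4·11 + 21)/6 = 72/6 = 12; σ²_E = ((21−7)/6)² = 5.444

Forward pass:
ES_A = 0; EF_A = 8
ES_B = 0; EF_B = 13
ES_C = 8; EF_C = 8+2 = 10
ES_D = max(EF_B=13, EF_C=10) = 13; EF_D = 13+15 = 28
ES_E = max(EF_C=10, EF_D=28) = 28; EF_E = 28+12 = 40
Expected project duration μ = 40 hours. Critical path: B → D → E.

Variances on critical path: σ²_B=0.444, σ²_D=1.778, σ²_E=5.444.
Largest is σ²_E = 5.444.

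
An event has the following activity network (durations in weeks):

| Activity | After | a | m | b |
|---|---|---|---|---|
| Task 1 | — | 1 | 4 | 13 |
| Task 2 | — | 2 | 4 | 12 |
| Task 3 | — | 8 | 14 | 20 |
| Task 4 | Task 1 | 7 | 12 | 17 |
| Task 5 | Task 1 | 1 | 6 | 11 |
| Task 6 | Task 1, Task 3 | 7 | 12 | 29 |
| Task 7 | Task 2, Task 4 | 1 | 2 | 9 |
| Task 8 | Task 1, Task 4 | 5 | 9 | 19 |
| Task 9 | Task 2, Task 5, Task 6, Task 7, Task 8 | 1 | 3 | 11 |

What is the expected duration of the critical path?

32 weeks

te_Task 1 = (1 + 4·4 + 13)/6 = 30/6 = 5
te_Task 2 = (2 + 4·4 + 12)/6 = 30/6 = 5
te_Task 3 = (8 + 4·14 + 20)/6 = 84/6 = 14
te_Task 4 = (7 + 4·12 + 17)/6 = 72/6 = 12
te_Task 5 = (1 + 4·6 + 11)/6 = 36/6 = 6
te_Task 6 = (7 + 4·12 + 29)/6 = 84/6 = 14
te_Task 7 = (1 + 4·2 + 9)/6 = 18/6 = 3
te_Task 8 = (5 + 4·9 + 19)/6 = 60/6 = 10
te_Task 9 = (1 + 4·3 + 11)/6 = 24/6 = 4

Forward pass:
ES_Task 1 = 0; EF_Task 1 = 5
ES_Task 2 = 0; EF_Task 2 = 5
ES_Task 3 = 0; EF_Task 3 = 14
ES_Task 4 = 5; EF_Task 4 = 5+12 = 17
ES_Task 5 = 5; EF_Task 5 = 5+6 = 11
ES_Task 6 = max(EF_Task 1=5, EF_Task 3=14) = 14; EF_Task 6 = 14+14 = 28
ES_Task 7 = max(EF_Task 2=5, EF_Task 4=17) = 17; EF_Task 7 = 17+3 = 20
ES_Task 8 = max(EF_Task 1=5, EF_Task 4=17) = 17; EF_Task 8 = 17+10 = 27
ES_Task 9 = max(EF_Task 2=5, EF_Task 5=11, EF_Task 6=28, EF_Task 7=20, EF_Task 8=27) = 28; EF_Task 9 = 28+4 = 32
Expected project duration μ = 32 weeks. Critical path: Task 3 → Task 6 → Task 9.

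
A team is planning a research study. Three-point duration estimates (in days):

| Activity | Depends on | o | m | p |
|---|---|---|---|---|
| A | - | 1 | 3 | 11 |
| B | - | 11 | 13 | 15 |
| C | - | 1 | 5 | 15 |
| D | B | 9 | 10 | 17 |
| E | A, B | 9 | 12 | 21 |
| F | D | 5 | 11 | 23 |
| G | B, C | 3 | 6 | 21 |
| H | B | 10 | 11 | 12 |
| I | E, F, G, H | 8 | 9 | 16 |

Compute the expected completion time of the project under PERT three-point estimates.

46 days

te_A = (1 + 4·3 + 11)/6 = 24/6 = 4
te_B = (11 + 4·13 + 15)/6 = 78/6 = 13
te_C = (1 + 4·5 + 15)/6 = 36/6 = 6
te_D = (9 + 4·10 + 17)/6 = 66/6 = 11
te_E = (9 + 4·12 + 21)/6 = 78/6 = 13
te_F = (5 + 4·11 + 23)/6 = 72/6 = 12
te_G = (3 + 4·6 + 21)/6 = 48/6 = 8
te_H = (10 + 4·11 + 12)/6 = 66/6 = 11
te_I = (8 + 4·9 + 16)/6 = 60/6 = 10

Forward pass:
ES_A = 0; EF_A = 4
ES_B = 0; EF_B = 13
ES_C = 0; EF_C = 6
ES_D = 13; EF_D = 13+11 = 24
ES_E = max(EF_A=4, EF_B=13) = 13; EF_E = 13+13 = 26
ES_F = 24; EF_F = 24+12 = 36
ES_G = max(EF_B=13, EF_C=6) = 13; EF_G = 13+8 = 21
ES_H = 13; EF_H = 13+11 = 24
ES_I = max(EF_E=26, EF_F=36, EF_G=21, EF_H=24) = 36; EF_I = 36+10 = 46
Expected project duration μ = 46 days. Critical path: B → D → F → I.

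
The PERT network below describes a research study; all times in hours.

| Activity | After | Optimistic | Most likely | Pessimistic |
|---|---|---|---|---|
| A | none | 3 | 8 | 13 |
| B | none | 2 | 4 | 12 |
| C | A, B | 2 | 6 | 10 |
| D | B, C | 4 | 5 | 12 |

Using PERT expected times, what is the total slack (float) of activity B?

te_A = (3 + 4·8 + 13)/6 = 48/6 = 8
te_B = (2 + 4·4 + 12)/6 = 30/6 = 5
te_C = (2 + 4·6 + 10)/6 = 36/6 = 6
te_D = (4 + 4·5 + 12)/6 = 36/6 = 6

Forward pass:
ES_A = 0; EF_A = 8
ES_B = 0; EF_B = 5
ES_C = max(EF_A=8, EF_B=5) = 8; EF_C = 8+6 = 14
ES_D = max(EF_B=5, EF_C=14) = 14; EF_D = 14+6 = 20
Expected project duration μ = 20 hours. Critical path: A → C → D.

Backward pass:
LF_D = 20; LS_D = 20−6 = 14
LF_C = LS_D = 14; LS_C = 14−6 = 8
LF_B = min(LS_C=8, LS_D=14) = 8; LS_B = 8−5 = 3
LF_A = LS_C = 8; LS_A = 8−8 = 0
Slack_B = LS_B − ES_B = 3 − 0 = 3

3 hours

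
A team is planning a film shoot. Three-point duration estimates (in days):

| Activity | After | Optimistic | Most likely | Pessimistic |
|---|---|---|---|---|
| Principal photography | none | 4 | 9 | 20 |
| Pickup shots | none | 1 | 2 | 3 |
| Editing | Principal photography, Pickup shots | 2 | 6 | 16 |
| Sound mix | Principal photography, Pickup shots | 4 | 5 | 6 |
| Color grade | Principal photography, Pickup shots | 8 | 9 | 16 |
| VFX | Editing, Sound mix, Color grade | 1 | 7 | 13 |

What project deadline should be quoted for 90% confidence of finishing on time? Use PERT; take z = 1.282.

te_Principal photography = (4 + 4·9 + 20)/6 = 60/6 = 10; σ²_Principal photography = ((20−4)/6)² = 7.111
te_Pickup shots = (1 + 4·2 + 3)/6 = 12/6 = 2; σ²_Pickup shots = ((3−1)/6)² = 0.111
te_Editing = (2 + 4·6 + 16)/6 = 42/6 = 7; σ²_Editing = ((16−2)/6)² = 5.444
te_Sound mix = (4 + 4·5 + 6)/6 = 30/6 = 5; σ²_Sound mix = ((6−4)/6)² = 0.111
te_Color grade = (8 + 4·9 + 16)/6 = 60/6 = 10; σ²_Color grade = ((16−8)/6)² = 1.778
te_VFX = (1 + 4·7 + 13)/6 = 42/6 = 7; σ²_VFX = ((13−1)/6)² = 4.000

Forward pass:
ES_Principal photography = 0; EF_Principal photography = 10
ES_Pickup shots = 0; EF_Pickup shots = 2
ES_Editing = max(EF_Principal photography=10, EF_Pickup shots=2) = 10; EF_Editing = 10+7 = 17
ES_Sound mix = max(EF_Principal photography=10, EF_Pickup shots=2) = 10; EF_Sound mix = 10+5 = 15
ES_Color grade = max(EF_Principal photography=10, EF_Pickup shots=2) = 10; EF_Color grade = 10+10 = 20
ES_VFX = max(EF_Editing=17, EF_Sound mix=15, EF_Color grade=20) = 20; EF_VFX = 20+7 = 27
Expected project duration μ = 27 days. Critical path: Principal photography → Color grade → VFX.

Variance along critical path = 7.111 + 1.778 + 4.000 = 12.889; σ = 3.590 days.
D = μ + z·σ = 27 + 1.282·3.590 = 31.6 days

31.6 days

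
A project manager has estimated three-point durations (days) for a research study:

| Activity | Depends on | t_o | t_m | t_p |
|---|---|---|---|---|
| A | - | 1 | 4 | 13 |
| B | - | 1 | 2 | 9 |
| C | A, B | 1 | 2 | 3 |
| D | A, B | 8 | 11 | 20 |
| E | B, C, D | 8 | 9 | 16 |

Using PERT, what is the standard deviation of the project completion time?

te_A = (1 + 4·4 + 13)/6 = 30/6 = 5; σ²_A = ((13−1)/6)² = 4.000
te_B = (1 + 4·2 + 9)/6 = 18/6 = 3; σ²_B = ((9−1)/6)² = 1.778
te_C = (1 + 4·2 + 3)/6 = 12/6 = 2; σ²_C = ((3−1)/6)² = 0.111
te_D = (8 + 4·11 + 20)/6 = 72/6 = 12; σ²_D = ((20−8)/6)² = 4.000
te_E = (8 + 4·9 + 16)/6 = 60/6 = 10; σ²_E = ((16−8)/6)² = 1.778

Forward pass:
ES_A = 0; EF_A = 5
ES_B = 0; EF_B = 3
ES_C = max(EF_A=5, EF_B=3) = 5; EF_C = 5+2 = 7
ES_D = max(EF_A=5, EF_B=3) = 5; EF_D = 5+12 = 17
ES_E = max(EF_B=3, EF_C=7, EF_D=17) = 17; EF_E = 17+10 = 27
Expected project duration μ = 27 days. Critical path: A → D → E.

Variance along critical path = 4.000 + 4.000 + 1.778 = 9.778
σ = √9.778 = 3.127 days

3.13 days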